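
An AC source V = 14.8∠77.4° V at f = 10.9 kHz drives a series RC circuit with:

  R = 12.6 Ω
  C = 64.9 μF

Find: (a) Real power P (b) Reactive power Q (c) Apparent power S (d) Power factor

Step 1 — Angular frequency: ω = 2π·f = 2π·1.09e+04 = 6.849e+04 rad/s.
Step 2 — Component impedances:
  R: Z = R = 12.6 Ω
  C: Z = 1/(jωC) = -j/(ω·C) = 0 - j0.225 Ω
Step 3 — Series combination: Z_total = R + C = 12.6 - j0.225 Ω = 12.6∠-1.0° Ω.
Step 4 — Source phasor: V = 14.8∠77.4° V = 3.229 + j14.44 V.
Step 5 — Current: I = V / Z = 0.2357 + j1.151 A = 1.174∠78.4° A.
Step 6 — Complex power: S = V·I* = 17.38 - j0.3103 VA.
Step 7 — Real power: P = Re(S) = 17.38 W.
Step 8 — Reactive power: Q = Im(S) = -0.3103 VAR.
Step 9 — Apparent power: |S| = 17.38 VA.
Step 10 — Power factor: PF = P/|S| = 0.9998 (leading).

(a) P = 17.38 W  (b) Q = -0.3103 VAR  (c) S = 17.38 VA  (d) PF = 0.9998 (leading)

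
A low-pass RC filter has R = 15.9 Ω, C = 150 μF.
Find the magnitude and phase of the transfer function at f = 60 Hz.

Step 1 — Angular frequency: ω = 2π·60 = 377 rad/s.
Step 2 — Transfer function: H(jω) = 1/(1 + jωRC).
Step 3 — Denominator: 1 + jωRC = 1 + j·377·15.9·0.00015 = 1 + j0.8991.
Step 4 — H = 0.553 - j0.4972.
Step 5 — Magnitude: |H| = 0.7436 (-2.6 dB); phase: φ = -42.0°.

|H| = 0.7436 (-2.6 dB), φ = -42.0°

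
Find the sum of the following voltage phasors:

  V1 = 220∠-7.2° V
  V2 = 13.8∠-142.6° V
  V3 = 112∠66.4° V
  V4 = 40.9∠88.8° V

Step 1 — Convert each phasor to rectangular form:
  V1 = 220·(cos(-7.2°) + j·sin(-7.2°)) = 218.3 - j27.57 V
  V2 = 13.8·(cos(-142.6°) + j·sin(-142.6°)) = -10.96 - j8.382 V
  V3 = 112·(cos(66.4°) + j·sin(66.4°)) = 44.84 + j102.6 V
  V4 = 40.9·(cos(88.8°) + j·sin(88.8°)) = 0.8565 + j40.89 V
Step 2 — Sum components: V_total = 253 + j107.6 V.
Step 3 — Convert to polar: |V_total| = 274.9 V, ∠V_total = 23.0°.

V_total = 274.9∠23.0° V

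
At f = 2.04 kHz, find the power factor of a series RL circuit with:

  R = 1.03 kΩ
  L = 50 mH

Step 1 — Angular frequency: ω = 2π·f = 2π·2040 = 1.282e+04 rad/s.
Step 2 — Component impedances:
  R: Z = R = 1030 Ω
  L: Z = jωL = j·1.282e+04·0.05 = 0 + j640.9 Ω
Step 3 — Series combination: Z_total = R + L = 1030 + j640.9 Ω = 1213∠31.9° Ω.
Step 4 — Power factor: PF = cos(φ) = Re(Z)/|Z| = 1030/1213 = 0.8491.
Step 5 — Type: Im(Z) = 640.9 ⇒ lagging (phase φ = 31.9°).

PF = 0.8491 (lagging, φ = 31.9°)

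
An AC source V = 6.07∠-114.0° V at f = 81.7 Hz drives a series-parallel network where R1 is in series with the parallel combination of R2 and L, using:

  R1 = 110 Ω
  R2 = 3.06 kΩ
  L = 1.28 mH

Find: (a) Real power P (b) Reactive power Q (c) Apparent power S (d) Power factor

Step 1 — Angular frequency: ω = 2π·f = 2π·81.7 = 513.3 rad/s.
Step 2 — Component impedances:
  R1: Z = R = 110 Ω
  R2: Z = R = 3060 Ω
  L: Z = jωL = j·513.3·0.00128 = 0 + j0.6571 Ω
Step 3 — Parallel branch: R2 || L = 1/(1/R2 + 1/L) = 0.0001411 + j0.6571 Ω.
Step 4 — Series with R1: Z_total = R1 + (R2 || L) = 110 + j0.6571 Ω = 110∠0.3° Ω.
Step 5 — Source phasor: V = 6.07∠-114.0° V = -2.469 - j5.545 V.
Step 6 — Current: I = V / Z = -0.02274 - j0.05028 A = 0.05518∠-114.3° A.
Step 7 — Complex power: S = V·I* = 0.3349 + j0.002001 VA.
Step 8 — Real power: P = Re(S) = 0.3349 W.
Step 9 — Reactive power: Q = Im(S) = 0.002001 VAR.
Step 10 — Apparent power: |S| = 0.3349 VA.
Step 11 — Power factor: PF = P/|S| = 1 (lagging).

(a) P = 0.3349 W  (b) Q = 0.002001 VAR  (c) S = 0.3349 VA  (d) PF = 1 (lagging)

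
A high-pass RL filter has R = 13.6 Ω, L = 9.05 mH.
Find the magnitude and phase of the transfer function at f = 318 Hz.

Step 1 — Angular frequency: ω = 2π·318 = 1998 rad/s.
Step 2 — Transfer function: H(jω) = jωL/(R + jωL).
Step 3 — Numerator jωL = j·18.08; denominator R + jωL = 13.6 + j18.08.
Step 4 — H = 0.6387 + j0.4804.
Step 5 — Magnitude: |H| = 0.7992 (-1.9 dB); phase: φ = 36.9°.

|H| = 0.7992 (-1.9 dB), φ = 36.9°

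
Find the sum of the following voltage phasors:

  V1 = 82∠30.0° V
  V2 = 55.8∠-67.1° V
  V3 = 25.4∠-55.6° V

Step 1 — Convert each phasor to rectangular form:
  V1 = 82·(cos(30.0°) + j·sin(30.0°)) = 71.01 + j41 V
  V2 = 55.8·(cos(-67.1°) + j·sin(-67.1°)) = 21.71 - j51.4 V
  V3 = 25.4·(cos(-55.6°) + j·sin(-55.6°)) = 14.35 - j20.96 V
Step 2 — Sum components: V_total = 107.1 - j31.36 V.
Step 3 — Convert to polar: |V_total| = 111.6 V, ∠V_total = -16.3°.

V_total = 111.6∠-16.3° V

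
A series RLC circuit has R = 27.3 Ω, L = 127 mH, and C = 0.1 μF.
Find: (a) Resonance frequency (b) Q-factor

Step 1 — Resonance condition Im(Z)=0 gives ω₀ = 1/√(LC).
Step 2 — ω₀ = 1/√(0.127·1e-07) = 8874 rad/s.
Step 3 — f₀ = ω₀/(2π) = 1412 Hz.
Step 4 — Series Q: Q = ω₀L/R = 8874·0.127/27.3 = 41.28.

(a) f₀ = 1412 Hz  (b) Q = 41.28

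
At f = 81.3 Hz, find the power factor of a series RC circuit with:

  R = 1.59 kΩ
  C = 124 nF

Step 1 — Angular frequency: ω = 2π·f = 2π·81.3 = 510.8 rad/s.
Step 2 — Component impedances:
  R: Z = R = 1590 Ω
  C: Z = 1/(jωC) = -j/(ω·C) = 0 - j1.579e+04 Ω
Step 3 — Series combination: Z_total = R + C = 1590 - j1.579e+04 Ω = 1.587e+04∠-84.2° Ω.
Step 4 — Power factor: PF = cos(φ) = Re(Z)/|Z| = 1590/1.587e+04 = 0.1002.
Step 5 — Type: Im(Z) = -1.579e+04 ⇒ leading (phase φ = -84.2°).

PF = 0.1002 (leading, φ = -84.2°)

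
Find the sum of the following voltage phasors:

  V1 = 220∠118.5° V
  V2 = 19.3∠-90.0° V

Step 1 — Convert each phasor to rectangular form:
  V1 = 220·(cos(118.5°) + j·sin(118.5°)) = -105 + j193.3 V
  V2 = 19.3·(cos(-90.0°) + j·sin(-90.0°)) = 0 - j19.3 V
Step 2 — Sum components: V_total = -105 + j174 V.
Step 3 — Convert to polar: |V_total| = 203.2 V, ∠V_total = 121.1°.

V_total = 203.2∠121.1° V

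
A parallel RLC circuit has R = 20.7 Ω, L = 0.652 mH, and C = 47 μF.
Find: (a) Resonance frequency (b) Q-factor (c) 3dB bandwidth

Step 1 — Resonance: ω₀ = 1/√(LC) = 1/√(0.000652·4.7e-05) = 5713 rad/s.
Step 2 — f₀ = ω₀/(2π) = 909.2 Hz.
Step 3 — Parallel Q: Q = R/(ω₀L) = 20.7/(5713·0.000652) = 5.558.
Step 4 — Bandwidth: Δω = ω₀/Q = 1028 rad/s; BW = Δω/(2π) = 163.6 Hz.

(a) f₀ = 909.2 Hz  (b) Q = 5.558  (c) BW = 163.6 Hz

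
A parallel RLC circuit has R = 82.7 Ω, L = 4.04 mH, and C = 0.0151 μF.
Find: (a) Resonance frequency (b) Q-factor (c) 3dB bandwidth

Step 1 — Resonance: ω₀ = 1/√(LC) = 1/√(0.00404·1.51e-08) = 1.28e+05 rad/s.
Step 2 — f₀ = ω₀/(2π) = 2.038e+04 Hz.
Step 3 — Parallel Q: Q = R/(ω₀L) = 82.7/(1.28e+05·0.00404) = 0.1599.
Step 4 — Bandwidth: Δω = ω₀/Q = 8.008e+05 rad/s; BW = Δω/(2π) = 1.274e+05 Hz.

(a) f₀ = 2.038e+04 Hz  (b) Q = 0.1599  (c) BW = 1.274e+05 Hz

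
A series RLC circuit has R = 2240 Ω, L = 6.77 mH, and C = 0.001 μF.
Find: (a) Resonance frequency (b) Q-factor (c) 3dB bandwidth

Step 1 — Resonance: ω₀ = 1/√(LC) = 1/√(0.00677·1e-09) = 3.843e+05 rad/s.
Step 2 — f₀ = ω₀/(2π) = 6.117e+04 Hz.
Step 3 — Series Q: Q = ω₀L/R = 3.843e+05·0.00677/2240 = 1.162.
Step 4 — Bandwidth: Δω = ω₀/Q = 3.309e+05 rad/s; BW = Δω/(2π) = 5.266e+04 Hz.

(a) f₀ = 6.117e+04 Hz  (b) Q = 1.162  (c) BW = 5.266e+04 Hz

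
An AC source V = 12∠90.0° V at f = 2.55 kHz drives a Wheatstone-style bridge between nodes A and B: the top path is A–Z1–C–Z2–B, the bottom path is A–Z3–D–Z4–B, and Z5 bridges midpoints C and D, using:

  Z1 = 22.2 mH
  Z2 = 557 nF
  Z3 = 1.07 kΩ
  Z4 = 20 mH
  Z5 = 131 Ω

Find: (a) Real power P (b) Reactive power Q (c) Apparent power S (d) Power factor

Step 1 — Angular frequency: ω = 2π·f = 2π·2550 = 1.602e+04 rad/s.
Step 2 — Component impedances:
  Z1: Z = jωL = j·1.602e+04·0.0222 = 0 + j355.7 Ω
  Z2: Z = 1/(jωC) = -j/(ω·C) = 0 - j112.1 Ω
  Z3: Z = R = 1070 Ω
  Z4: Z = jωL = j·1.602e+04·0.02 = 0 + j320.4 Ω
  Z5: Z = R = 131 Ω
Step 3 — Bridge requires nodal analysis (the Z5 bridge couples midpoints C and D, so the two paths cannot be reduced to a simple series/parallel combination). Setting node B to ground and injecting 1 A at node A, the 3-node admittance system at A, C, D solves to V_A = Z_AB = 114.1 + j197.6 Ω = 228.2∠60.0° Ω.
Step 4 — Source phasor: V = 12∠90.0° V = 0 + j12 V.
Step 5 — Current: I = V / Z = 0.04555 + j0.0263 A = 0.0526∠30.0° A.
Step 6 — Complex power: S = V·I* = 0.3156 + j0.5466 VA.
Step 7 — Real power: P = Re(S) = 0.3156 W.
Step 8 — Reactive power: Q = Im(S) = 0.5466 VAR.
Step 9 — Apparent power: |S| = 0.6312 VA.
Step 10 — Power factor: PF = P/|S| = 0.5001 (lagging).

(a) P = 0.3156 W  (b) Q = 0.5466 VAR  (c) S = 0.6312 VA  (d) PF = 0.5001 (lagging)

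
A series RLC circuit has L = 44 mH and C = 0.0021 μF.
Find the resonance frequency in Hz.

Step 1 — Resonance condition Im(Z)=0 gives ω₀ = 1/√(LC).
Step 2 — ω₀ = 1/√(0.044·2.1e-09) = 1.04e+05 rad/s.
Step 3 — f₀ = ω₀/(2π) = 1.656e+04 Hz.

f₀ = 1.656e+04 Hz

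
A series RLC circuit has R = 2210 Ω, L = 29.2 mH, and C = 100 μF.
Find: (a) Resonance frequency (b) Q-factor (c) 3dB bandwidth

Step 1 — Resonance: ω₀ = 1/√(LC) = 1/√(0.0292·0.0001) = 585.2 rad/s.
Step 2 — f₀ = ω₀/(2π) = 93.14 Hz.
Step 3 — Series Q: Q = ω₀L/R = 585.2·0.0292/2210 = 0.007732.
Step 4 — Bandwidth: Δω = ω₀/Q = 7.568e+04 rad/s; BW = Δω/(2π) = 1.205e+04 Hz.

(a) f₀ = 93.14 Hz  (b) Q = 0.007732  (c) BW = 1.205e+04 Hz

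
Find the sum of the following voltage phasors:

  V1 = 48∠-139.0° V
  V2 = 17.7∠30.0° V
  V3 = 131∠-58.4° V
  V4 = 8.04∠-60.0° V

Step 1 — Convert each phasor to rectangular form:
  V1 = 48·(cos(-139.0°) + j·sin(-139.0°)) = -36.23 - j31.49 V
  V2 = 17.7·(cos(30.0°) + j·sin(30.0°)) = 15.33 + j8.85 V
  V3 = 131·(cos(-58.4°) + j·sin(-58.4°)) = 68.64 - j111.6 V
  V4 = 8.04·(cos(-60.0°) + j·sin(-60.0°)) = 4.02 - j6.963 V
Step 2 — Sum components: V_total = 51.76 - j141.2 V.
Step 3 — Convert to polar: |V_total| = 150.4 V, ∠V_total = -69.9°.

V_total = 150.4∠-69.9° V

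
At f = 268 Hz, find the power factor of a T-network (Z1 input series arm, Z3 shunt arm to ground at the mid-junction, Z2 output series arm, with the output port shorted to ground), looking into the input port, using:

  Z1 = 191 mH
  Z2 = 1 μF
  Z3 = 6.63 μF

Step 1 — Angular frequency: ω = 2π·f = 2π·268 = 1684 rad/s.
Step 2 — Component impedances:
  Z1: Z = jωL = j·1684·0.191 = 0 + j321.6 Ω
  Z2: Z = 1/(jωC) = -j/(ω·C) = 0 - j593.9 Ω
  Z3: Z = 1/(jωC) = -j/(ω·C) = 0 - j89.57 Ω
Step 3 — With the output port shorted to ground, the output series arm Z2 runs from the junction to ground; the shunt arm Z3 also runs from the junction to ground. They appear in parallel: Z3 || Z2 = 0 - j77.83 Ω.
Step 4 — Series with input arm Z1: Z_in = Z1 + (Z3 || Z2) = 0 + j243.8 Ω = 243.8∠90.0° Ω.
Step 5 — Power factor: PF = cos(φ) = Re(Z)/|Z| = 0/243.8 = 0.
Step 6 — Type: Im(Z) = 243.8 ⇒ lagging (phase φ = 90.0°).

PF = 0 (lagging, φ = 90.0°)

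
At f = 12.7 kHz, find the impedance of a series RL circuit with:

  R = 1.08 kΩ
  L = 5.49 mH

Step 1 — Angular frequency: ω = 2π·f = 2π·1.27e+04 = 7.98e+04 rad/s.
Step 2 — Component impedances:
  R: Z = R = 1080 Ω
  L: Z = jωL = j·7.98e+04·0.00549 = 0 + j438.1 Ω
Step 3 — Series combination: Z_total = R + L = 1080 + j438.1 Ω = 1165∠22.1° Ω.

Z = 1080 + j438.1 Ω = 1165∠22.1° Ω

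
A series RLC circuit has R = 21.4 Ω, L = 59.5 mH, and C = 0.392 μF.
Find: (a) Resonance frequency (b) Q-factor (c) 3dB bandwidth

Step 1 — Resonance: ω₀ = 1/√(LC) = 1/√(0.0595·3.92e-07) = 6548 rad/s.
Step 2 — f₀ = ω₀/(2π) = 1042 Hz.
Step 3 — Series Q: Q = ω₀L/R = 6548·0.0595/21.4 = 18.21.
Step 4 — Bandwidth: Δω = ω₀/Q = 359.7 rad/s; BW = Δω/(2π) = 57.24 Hz.

(a) f₀ = 1042 Hz  (b) Q = 18.21  (c) BW = 57.24 Hz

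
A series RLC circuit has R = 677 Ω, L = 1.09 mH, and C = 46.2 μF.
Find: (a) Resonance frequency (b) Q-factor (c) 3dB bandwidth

Step 1 — Resonance: ω₀ = 1/√(LC) = 1/√(0.00109·4.62e-05) = 4456 rad/s.
Step 2 — f₀ = ω₀/(2π) = 709.2 Hz.
Step 3 — Series Q: Q = ω₀L/R = 4456·0.00109/677 = 0.007175.
Step 4 — Bandwidth: Δω = ω₀/Q = 6.211e+05 rad/s; BW = Δω/(2π) = 9.885e+04 Hz.

(a) f₀ = 709.2 Hz  (b) Q = 0.007175  (c) BW = 9.885e+04 Hz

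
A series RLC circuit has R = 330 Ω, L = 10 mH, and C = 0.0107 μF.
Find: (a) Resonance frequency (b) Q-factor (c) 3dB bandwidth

Step 1 — Resonance condition Im(Z)=0 gives ω₀ = 1/√(LC).
Step 2 — ω₀ = 1/√(0.01·1.07e-08) = 9.667e+04 rad/s.
Step 3 — f₀ = ω₀/(2π) = 1.539e+04 Hz.
Step 4 — Series Q: Q = ω₀L/R = 9.667e+04·0.01/330 = 2.93.
Step 5 — 3dB bandwidth: Δω = ω₀/Q = 3.3e+04 rad/s; BW = Δω/(2π) = 5252 Hz.

(a) f₀ = 1.539e+04 Hz  (b) Q = 2.93  (c) BW = 5252 Hz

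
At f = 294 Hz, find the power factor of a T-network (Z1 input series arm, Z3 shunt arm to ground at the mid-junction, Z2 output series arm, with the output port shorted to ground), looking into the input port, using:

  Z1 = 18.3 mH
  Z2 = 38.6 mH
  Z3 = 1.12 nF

Step 1 — Angular frequency: ω = 2π·f = 2π·294 = 1847 rad/s.
Step 2 — Component impedances:
  Z1: Z = jωL = j·1847·0.0183 = 0 + j33.8 Ω
  Z2: Z = jωL = j·1847·0.0386 = 0 + j71.3 Ω
  Z3: Z = 1/(jωC) = -j/(ω·C) = 0 - j4.833e+05 Ω
Step 3 — With the output port shorted to ground, the output series arm Z2 runs from the junction to ground; the shunt arm Z3 also runs from the junction to ground. They appear in parallel: Z3 || Z2 = 0 + j71.31 Ω.
Step 4 — Series with input arm Z1: Z_in = Z1 + (Z3 || Z2) = 0 + j105.1 Ω = 105.1∠90.0° Ω.
Step 5 — Power factor: PF = cos(φ) = Re(Z)/|Z| = 0/105.1 = 0.
Step 6 — Type: Im(Z) = 105.1 ⇒ lagging (phase φ = 90.0°).

PF = 0 (lagging, φ = 90.0°)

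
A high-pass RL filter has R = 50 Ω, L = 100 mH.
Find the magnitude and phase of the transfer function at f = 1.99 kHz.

Step 1 — Angular frequency: ω = 2π·1990 = 1.25e+04 rad/s.
Step 2 — Transfer function: H(jω) = jωL/(R + jωL).
Step 3 — Numerator jωL = j·1250; denominator R + jωL = 50 + j1250.
Step 4 — H = 0.9984 + j0.03992.
Step 5 — Magnitude: |H| = 0.9992 (-0.0 dB); phase: φ = 2.3°.

|H| = 0.9992 (-0.0 dB), φ = 2.3°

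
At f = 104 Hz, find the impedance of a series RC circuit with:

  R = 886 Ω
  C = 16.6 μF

Step 1 — Angular frequency: ω = 2π·f = 2π·104 = 653.5 rad/s.
Step 2 — Component impedances:
  R: Z = R = 886 Ω
  C: Z = 1/(jωC) = -j/(ω·C) = 0 - j92.19 Ω
Step 3 — Series combination: Z_total = R + C = 886 - j92.19 Ω = 890.8∠-5.9° Ω.

Z = 886 - j92.19 Ω = 890.8∠-5.9° Ω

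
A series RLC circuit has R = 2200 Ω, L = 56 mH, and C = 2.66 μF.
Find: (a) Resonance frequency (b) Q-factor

Step 1 — Resonance condition Im(Z)=0 gives ω₀ = 1/√(LC).
Step 2 — ω₀ = 1/√(0.056·2.66e-06) = 2591 rad/s.
Step 3 — f₀ = ω₀/(2π) = 412.4 Hz.
Step 4 — Series Q: Q = ω₀L/R = 2591·0.056/2200 = 0.06595.

(a) f₀ = 412.4 Hz  (b) Q = 0.06595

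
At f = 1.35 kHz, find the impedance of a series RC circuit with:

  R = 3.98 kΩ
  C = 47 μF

Step 1 — Angular frequency: ω = 2π·f = 2π·1350 = 8482 rad/s.
Step 2 — Component impedances:
  R: Z = R = 3980 Ω
  C: Z = 1/(jωC) = -j/(ω·C) = 0 - j2.508 Ω
Step 3 — Series combination: Z_total = R + C = 3980 - j2.508 Ω = 3980∠-0.0° Ω.

Z = 3980 - j2.508 Ω = 3980∠-0.0° Ω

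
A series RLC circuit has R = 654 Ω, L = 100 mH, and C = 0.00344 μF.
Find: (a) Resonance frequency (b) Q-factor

Step 1 — Resonance condition Im(Z)=0 gives ω₀ = 1/√(LC).
Step 2 — ω₀ = 1/√(0.1·3.44e-09) = 5.392e+04 rad/s.
Step 3 — f₀ = ω₀/(2π) = 8581 Hz.
Step 4 — Series Q: Q = ω₀L/R = 5.392e+04·0.1/654 = 8.244.

(a) f₀ = 8581 Hz  (b) Q = 8.244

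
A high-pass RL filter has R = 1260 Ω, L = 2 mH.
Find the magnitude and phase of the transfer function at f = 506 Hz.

Step 1 — Angular frequency: ω = 2π·506 = 3179 rad/s.
Step 2 — Transfer function: H(jω) = jωL/(R + jωL).
Step 3 — Numerator jωL = j·6.359; denominator R + jωL = 1260 + j6.359.
Step 4 — H = 2.547e-05 + j0.005046.
Step 5 — Magnitude: |H| = 0.005046 (-45.9 dB); phase: φ = 89.7°.

|H| = 0.005046 (-45.9 dB), φ = 89.7°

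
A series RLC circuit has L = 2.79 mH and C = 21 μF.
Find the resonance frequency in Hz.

Step 1 — Resonance condition Im(Z)=0 gives ω₀ = 1/√(LC).
Step 2 — ω₀ = 1/√(0.00279·2.1e-05) = 4131 rad/s.
Step 3 — f₀ = ω₀/(2π) = 657.5 Hz.

f₀ = 657.5 Hz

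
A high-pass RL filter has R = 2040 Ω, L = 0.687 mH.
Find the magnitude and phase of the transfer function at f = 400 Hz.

Step 1 — Angular frequency: ω = 2π·400 = 2513 rad/s.
Step 2 — Transfer function: H(jω) = jωL/(R + jωL).
Step 3 — Numerator jωL = j·1.727; denominator R + jωL = 2040 + j1.727.
Step 4 — H = 7.164e-07 + j0.0008464.
Step 5 — Magnitude: |H| = 0.0008464 (-61.4 dB); phase: φ = 90.0°.

|H| = 0.0008464 (-61.4 dB), φ = 90.0°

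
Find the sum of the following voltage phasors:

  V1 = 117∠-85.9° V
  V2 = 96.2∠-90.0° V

Step 1 — Convert each phasor to rectangular form:
  V1 = 117·(cos(-85.9°) + j·sin(-85.9°)) = 8.365 - j116.7 V
  V2 = 96.2·(cos(-90.0°) + j·sin(-90.0°)) = 0 - j96.2 V
Step 2 — Sum components: V_total = 8.365 - j212.9 V.
Step 3 — Convert to polar: |V_total| = 213.1 V, ∠V_total = -87.7°.

V_total = 213.1∠-87.7° V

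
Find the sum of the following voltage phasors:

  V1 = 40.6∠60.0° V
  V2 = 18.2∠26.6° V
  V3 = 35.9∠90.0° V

Step 1 — Convert each phasor to rectangular form:
  V1 = 40.6·(cos(60.0°) + j·sin(60.0°)) = 20.3 + j35.16 V
  V2 = 18.2·(cos(26.6°) + j·sin(26.6°)) = 16.27 + j8.149 V
  V3 = 35.9·(cos(90.0°) + j·sin(90.0°)) = 0 + j35.9 V
Step 2 — Sum components: V_total = 36.57 + j79.21 V.
Step 3 — Convert to polar: |V_total| = 87.25 V, ∠V_total = 65.2°.

V_total = 87.25∠65.2° V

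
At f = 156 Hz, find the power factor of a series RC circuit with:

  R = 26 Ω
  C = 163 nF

Step 1 — Angular frequency: ω = 2π·f = 2π·156 = 980.2 rad/s.
Step 2 — Component impedances:
  R: Z = R = 26 Ω
  C: Z = 1/(jωC) = -j/(ω·C) = 0 - j6259 Ω
Step 3 — Series combination: Z_total = R + C = 26 - j6259 Ω = 6259∠-89.8° Ω.
Step 4 — Power factor: PF = cos(φ) = Re(Z)/|Z| = 26/6259 = 0.004154.
Step 5 — Type: Im(Z) = -6259 ⇒ leading (phase φ = -89.8°).

PF = 0.004154 (leading, φ = -89.8°)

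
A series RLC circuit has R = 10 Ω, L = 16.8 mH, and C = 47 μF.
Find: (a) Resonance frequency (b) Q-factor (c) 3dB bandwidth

Step 1 — Resonance: ω₀ = 1/√(LC) = 1/√(0.0168·4.7e-05) = 1125 rad/s.
Step 2 — f₀ = ω₀/(2π) = 179.1 Hz.
Step 3 — Series Q: Q = ω₀L/R = 1125·0.0168/10 = 1.891.
Step 4 — Bandwidth: Δω = ω₀/Q = 595.2 rad/s; BW = Δω/(2π) = 94.74 Hz.

(a) f₀ = 179.1 Hz  (b) Q = 1.891  (c) BW = 94.74 Hz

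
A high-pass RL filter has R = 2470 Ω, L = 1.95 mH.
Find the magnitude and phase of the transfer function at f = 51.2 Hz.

Step 1 — Angular frequency: ω = 2π·51.2 = 321.7 rad/s.
Step 2 — Transfer function: H(jω) = jωL/(R + jωL).
Step 3 — Numerator jωL = j·0.6273; denominator R + jωL = 2470 + j0.6273.
Step 4 — H = 6.45e-08 + j0.000254.
Step 5 — Magnitude: |H| = 0.000254 (-71.9 dB); phase: φ = 90.0°.

|H| = 0.000254 (-71.9 dB), φ = 90.0°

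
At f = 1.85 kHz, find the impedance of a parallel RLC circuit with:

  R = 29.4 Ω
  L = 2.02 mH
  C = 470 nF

Step 1 — Angular frequency: ω = 2π·f = 2π·1850 = 1.162e+04 rad/s.
Step 2 — Component impedances:
  R: Z = R = 29.4 Ω
  L: Z = jωL = j·1.162e+04·0.00202 = 0 + j23.48 Ω
  C: Z = 1/(jωC) = -j/(ω·C) = 0 - j183 Ω
Step 3 — Parallel combination: 1/Z_total = 1/R + 1/L + 1/C; Z_total = 13.42 + j14.64 Ω = 19.86∠47.5° Ω.

Z = 13.42 + j14.64 Ω = 19.86∠47.5° Ω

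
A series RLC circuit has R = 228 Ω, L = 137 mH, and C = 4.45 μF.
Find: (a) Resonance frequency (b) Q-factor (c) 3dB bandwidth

Step 1 — Resonance: ω₀ = 1/√(LC) = 1/√(0.137·4.45e-06) = 1281 rad/s.
Step 2 — f₀ = ω₀/(2π) = 203.8 Hz.
Step 3 — Series Q: Q = ω₀L/R = 1281·0.137/228 = 0.7696.
Step 4 — Bandwidth: Δω = ω₀/Q = 1664 rad/s; BW = Δω/(2π) = 264.9 Hz.

(a) f₀ = 203.8 Hz  (b) Q = 0.7696  (c) BW = 264.9 Hz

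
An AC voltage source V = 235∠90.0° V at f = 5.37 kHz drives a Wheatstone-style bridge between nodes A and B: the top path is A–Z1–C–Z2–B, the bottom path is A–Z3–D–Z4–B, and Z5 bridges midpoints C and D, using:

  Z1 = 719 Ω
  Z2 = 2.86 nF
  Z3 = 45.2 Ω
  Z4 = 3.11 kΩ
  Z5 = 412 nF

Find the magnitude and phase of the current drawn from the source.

Step 1 — Angular frequency: ω = 2π·f = 2π·5370 = 3.374e+04 rad/s.
Step 2 — Component impedances:
  Z1: Z = R = 719 Ω
  Z2: Z = 1/(jωC) = -j/(ω·C) = 0 - j1.036e+04 Ω
  Z3: Z = R = 45.2 Ω
  Z4: Z = R = 3110 Ω
  Z5: Z = 1/(jωC) = -j/(ω·C) = 0 - j71.94 Ω
Step 3 — Bridge requires nodal analysis (the Z5 bridge couples midpoints C and D, so the two paths cannot be reduced to a simple series/parallel combination). Setting node B to ground and injecting 1 A at node A, the 3-node admittance system at A, C, D solves to V_A = Z_AB = 2896 - j850.8 Ω = 3018∠-16.4° Ω.
Step 4 — Source phasor: V = 235∠90.0° V = 0 + j235 V.
Step 5 — Ohm's law: I = V / Z_total = (0 + j235) / (2896 - j850.8) = -0.02195 + j0.0747 A.
Step 6 — Convert to polar: |I| = 0.07786 A, ∠I = 106.4°.

I = 0.07786∠106.4° A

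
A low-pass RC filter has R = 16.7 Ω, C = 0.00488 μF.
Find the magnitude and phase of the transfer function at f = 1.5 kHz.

Step 1 — Angular frequency: ω = 2π·1500 = 9425 rad/s.
Step 2 — Transfer function: H(jω) = 1/(1 + jωRC).
Step 3 — Denominator: 1 + jωRC = 1 + j·9425·16.7·4.88e-09 = 1 + j0.0007681.
Step 4 — H = 1 - j0.0007681.
Step 5 — Magnitude: |H| = 1 (-0.0 dB); phase: φ = -0.0°.

|H| = 1 (-0.0 dB), φ = -0.0°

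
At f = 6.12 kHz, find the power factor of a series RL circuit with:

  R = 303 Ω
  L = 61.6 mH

Step 1 — Angular frequency: ω = 2π·f = 2π·6120 = 3.845e+04 rad/s.
Step 2 — Component impedances:
  R: Z = R = 303 Ω
  L: Z = jωL = j·3.845e+04·0.0616 = 0 + j2369 Ω
Step 3 — Series combination: Z_total = R + L = 303 + j2369 Ω = 2388∠82.7° Ω.
Step 4 — Power factor: PF = cos(φ) = Re(Z)/|Z| = 303/2388 = 0.1269.
Step 5 — Type: Im(Z) = 2369 ⇒ lagging (phase φ = 82.7°).

PF = 0.1269 (lagging, φ = 82.7°)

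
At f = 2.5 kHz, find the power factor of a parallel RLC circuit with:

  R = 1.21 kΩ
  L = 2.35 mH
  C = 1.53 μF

Step 1 — Angular frequency: ω = 2π·f = 2π·2500 = 1.571e+04 rad/s.
Step 2 — Component impedances:
  R: Z = R = 1210 Ω
  L: Z = jωL = j·1.571e+04·0.00235 = 0 + j36.91 Ω
  C: Z = 1/(jωC) = -j/(ω·C) = 0 - j41.61 Ω
Step 3 — Parallel combination: 1/Z_total = 1/R + 1/L + 1/C; Z_total = 82.41 + j304.8 Ω = 315.8∠74.9° Ω.
Step 4 — Power factor: PF = cos(φ) = Re(Z)/|Z| = 82.41/315.8 = 0.261.
Step 5 — Type: Im(Z) = 304.8 ⇒ lagging (phase φ = 74.9°).

PF = 0.261 (lagging, φ = 74.9°)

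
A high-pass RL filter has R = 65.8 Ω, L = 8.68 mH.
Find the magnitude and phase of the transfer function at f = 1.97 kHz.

Step 1 — Angular frequency: ω = 2π·1970 = 1.238e+04 rad/s.
Step 2 — Transfer function: H(jω) = jωL/(R + jωL).
Step 3 — Numerator jωL = j·107.4; denominator R + jωL = 65.8 + j107.4.
Step 4 — H = 0.7272 + j0.4454.
Step 5 — Magnitude: |H| = 0.8528 (-1.4 dB); phase: φ = 31.5°.

|H| = 0.8528 (-1.4 dB), φ = 31.5°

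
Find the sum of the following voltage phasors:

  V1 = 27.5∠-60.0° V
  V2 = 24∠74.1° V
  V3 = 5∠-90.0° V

Step 1 — Convert each phasor to rectangular form:
  V1 = 27.5·(cos(-60.0°) + j·sin(-60.0°)) = 13.75 - j23.82 V
  V2 = 24·(cos(74.1°) + j·sin(74.1°)) = 6.575 + j23.08 V
  V3 = 5·(cos(-90.0°) + j·sin(-90.0°)) = 0 - j5 V
Step 2 — Sum components: V_total = 20.33 - j5.734 V.
Step 3 — Convert to polar: |V_total| = 21.12 V, ∠V_total = -15.8°.

V_total = 21.12∠-15.8° V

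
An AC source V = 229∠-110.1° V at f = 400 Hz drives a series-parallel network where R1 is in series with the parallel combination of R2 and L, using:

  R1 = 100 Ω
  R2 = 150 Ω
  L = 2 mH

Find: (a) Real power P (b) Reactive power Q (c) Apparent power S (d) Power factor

Step 1 — Angular frequency: ω = 2π·f = 2π·400 = 2513 rad/s.
Step 2 — Component impedances:
  R1: Z = R = 100 Ω
  R2: Z = R = 150 Ω
  L: Z = jωL = j·2513·0.002 = 0 + j5.027 Ω
Step 3 — Parallel branch: R2 || L = 1/(1/R2 + 1/L) = 0.1683 + j5.021 Ω.
Step 4 — Series with R1: Z_total = R1 + (R2 || L) = 100.2 + j5.021 Ω = 100.3∠2.9° Ω.
Step 5 — Source phasor: V = 229∠-110.1° V = -78.7 - j215.1 V.
Step 6 — Current: I = V / Z = -0.891 - j2.102 A = 2.283∠-113.0° A.
Step 7 — Complex power: S = V·I* = 522.2 + j26.18 VA.
Step 8 — Real power: P = Re(S) = 522.2 W.
Step 9 — Reactive power: Q = Im(S) = 26.18 VAR.
Step 10 — Apparent power: |S| = 522.9 VA.
Step 11 — Power factor: PF = P/|S| = 0.9987 (lagging).

(a) P = 522.2 W  (b) Q = 26.18 VAR  (c) S = 522.9 VA  (d) PF = 0.9987 (lagging)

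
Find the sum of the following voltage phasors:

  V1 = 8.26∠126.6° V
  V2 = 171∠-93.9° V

Step 1 — Convert each phasor to rectangular form:
  V1 = 8.26·(cos(126.6°) + j·sin(126.6°)) = -4.925 + j6.631 V
  V2 = 171·(cos(-93.9°) + j·sin(-93.9°)) = -11.63 - j170.6 V
Step 2 — Sum components: V_total = -16.56 - j164 V.
Step 3 — Convert to polar: |V_total| = 164.8 V, ∠V_total = -95.8°.

V_total = 164.8∠-95.8° V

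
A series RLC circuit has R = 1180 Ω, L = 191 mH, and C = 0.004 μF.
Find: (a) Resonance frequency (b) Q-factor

Step 1 — Resonance condition Im(Z)=0 gives ω₀ = 1/√(LC).
Step 2 — ω₀ = 1/√(0.191·4e-09) = 3.618e+04 rad/s.
Step 3 — f₀ = ω₀/(2π) = 5758 Hz.
Step 4 — Series Q: Q = ω₀L/R = 3.618e+04·0.191/1180 = 5.856.

(a) f₀ = 5758 Hz  (b) Q = 5.856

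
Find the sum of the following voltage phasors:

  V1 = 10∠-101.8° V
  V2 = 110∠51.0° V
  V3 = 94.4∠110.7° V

Step 1 — Convert each phasor to rectangular form:
  V1 = 10·(cos(-101.8°) + j·sin(-101.8°)) = -2.045 - j9.789 V
  V2 = 110·(cos(51.0°) + j·sin(51.0°)) = 69.23 + j85.49 V
  V3 = 94.4·(cos(110.7°) + j·sin(110.7°)) = -33.37 + j88.31 V
Step 2 — Sum components: V_total = 33.81 + j164 V.
Step 3 — Convert to polar: |V_total| = 167.5 V, ∠V_total = 78.4°.

V_total = 167.5∠78.4° V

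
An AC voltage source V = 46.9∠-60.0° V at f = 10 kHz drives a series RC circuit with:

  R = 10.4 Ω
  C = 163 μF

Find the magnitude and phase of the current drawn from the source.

Step 1 — Angular frequency: ω = 2π·f = 2π·1e+04 = 6.283e+04 rad/s.
Step 2 — Component impedances:
  R: Z = R = 10.4 Ω
  C: Z = 1/(jωC) = -j/(ω·C) = 0 - j0.09764 Ω
Step 3 — Series combination: Z_total = R + C = 10.4 - j0.09764 Ω = 10.4∠-0.5° Ω.
Step 4 — Source phasor: V = 46.9∠-60.0° V = 23.45 - j40.62 V.
Step 5 — Ohm's law: I = V / Z_total = (23.45 - j40.62) / (10.4 - j0.09764) = 2.291 - j3.884 A.
Step 6 — Convert to polar: |I| = 4.509 A, ∠I = -59.5°.

I = 4.509∠-59.5° A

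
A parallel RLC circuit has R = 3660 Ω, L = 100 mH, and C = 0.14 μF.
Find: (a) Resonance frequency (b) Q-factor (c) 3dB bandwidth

Step 1 — Resonance: ω₀ = 1/√(LC) = 1/√(0.1·1.4e-07) = 8452 rad/s.
Step 2 — f₀ = ω₀/(2π) = 1345 Hz.
Step 3 — Parallel Q: Q = R/(ω₀L) = 3660/(8452·0.1) = 4.331.
Step 4 — Bandwidth: Δω = ω₀/Q = 1952 rad/s; BW = Δω/(2π) = 310.6 Hz.

(a) f₀ = 1345 Hz  (b) Q = 4.331  (c) BW = 310.6 Hz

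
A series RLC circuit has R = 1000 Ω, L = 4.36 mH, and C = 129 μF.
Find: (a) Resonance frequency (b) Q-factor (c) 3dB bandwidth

Step 1 — Resonance condition Im(Z)=0 gives ω₀ = 1/√(LC).
Step 2 — ω₀ = 1/√(0.00436·0.000129) = 1333 rad/s.
Step 3 — f₀ = ω₀/(2π) = 212.2 Hz.
Step 4 — Series Q: Q = ω₀L/R = 1333·0.00436/1000 = 0.005814.
Step 5 — 3dB bandwidth: Δω = ω₀/Q = 2.294e+05 rad/s; BW = Δω/(2π) = 3.65e+04 Hz.

(a) f₀ = 212.2 Hz  (b) Q = 0.005814  (c) BW = 3.65e+04 Hz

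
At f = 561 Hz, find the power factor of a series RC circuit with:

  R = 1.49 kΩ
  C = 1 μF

Step 1 — Angular frequency: ω = 2π·f = 2π·561 = 3525 rad/s.
Step 2 — Component impedances:
  R: Z = R = 1490 Ω
  C: Z = 1/(jωC) = -j/(ω·C) = 0 - j283.7 Ω
Step 3 — Series combination: Z_total = R + C = 1490 - j283.7 Ω = 1517∠-10.8° Ω.
Step 4 — Power factor: PF = cos(φ) = Re(Z)/|Z| = 1490/1516.77 = 0.9824.
Step 5 — Type: Im(Z) = -283.7 ⇒ leading (phase φ = -10.8°).

PF = 0.9824 (leading, φ = -10.8°)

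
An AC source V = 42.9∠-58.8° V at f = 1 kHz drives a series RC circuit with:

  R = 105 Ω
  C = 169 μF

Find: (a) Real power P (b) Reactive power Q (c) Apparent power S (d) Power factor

Step 1 — Angular frequency: ω = 2π·f = 2π·1000 = 6283 rad/s.
Step 2 — Component impedances:
  R: Z = R = 105 Ω
  C: Z = 1/(jωC) = -j/(ω·C) = 0 - j0.9417 Ω
Step 3 — Series combination: Z_total = R + C = 105 - j0.9417 Ω = 105∠-0.5° Ω.
Step 4 — Source phasor: V = 42.9∠-58.8° V = 22.22 - j36.7 V.
Step 5 — Current: I = V / Z = 0.2148 - j0.3476 A = 0.4086∠-58.3° A.
Step 6 — Complex power: S = V·I* = 17.53 - j0.1572 VA.
Step 7 — Real power: P = Re(S) = 17.53 W.
Step 8 — Reactive power: Q = Im(S) = -0.1572 VAR.
Step 9 — Apparent power: |S| = 17.53 VA.
Step 10 — Power factor: PF = P/|S| = 1 (leading).

(a) P = 17.53 W  (b) Q = -0.1572 VAR  (c) S = 17.53 VA  (d) PF = 1 (leading)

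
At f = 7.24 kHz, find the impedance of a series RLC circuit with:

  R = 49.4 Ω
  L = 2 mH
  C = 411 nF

Step 1 — Angular frequency: ω = 2π·f = 2π·7240 = 4.549e+04 rad/s.
Step 2 — Component impedances:
  R: Z = R = 49.4 Ω
  L: Z = jωL = j·4.549e+04·0.002 = 0 + j90.98 Ω
  C: Z = 1/(jωC) = -j/(ω·C) = 0 - j53.49 Ω
Step 3 — Series combination: Z_total = R + L + C = 49.4 + j37.49 Ω = 62.02∠37.2° Ω.

Z = 49.4 + j37.49 Ω = 62.02∠37.2° Ω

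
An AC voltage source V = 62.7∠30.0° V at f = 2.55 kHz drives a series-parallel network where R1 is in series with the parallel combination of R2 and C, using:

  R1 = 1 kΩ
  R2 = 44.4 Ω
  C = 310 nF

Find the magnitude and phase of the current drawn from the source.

Step 1 — Angular frequency: ω = 2π·f = 2π·2550 = 1.602e+04 rad/s.
Step 2 — Component impedances:
  R1: Z = R = 1000 Ω
  R2: Z = R = 44.4 Ω
  C: Z = 1/(jωC) = -j/(ω·C) = 0 - j201.3 Ω
Step 3 — Parallel branch: R2 || C = 1/(1/R2 + 1/C) = 42.34 - j9.337 Ω.
Step 4 — Series with R1: Z_total = R1 + (R2 || C) = 1042 - j9.337 Ω = 1042∠-0.5° Ω.
Step 5 — Source phasor: V = 62.7∠30.0° V = 54.3 + j31.35 V.
Step 6 — Ohm's law: I = V / Z_total = (54.3 + j31.35) / (1042 - j9.337) = 0.05182 + j0.03054 A.
Step 7 — Convert to polar: |I| = 0.06015 A, ∠I = 30.5°.

I = 0.06015∠30.5° A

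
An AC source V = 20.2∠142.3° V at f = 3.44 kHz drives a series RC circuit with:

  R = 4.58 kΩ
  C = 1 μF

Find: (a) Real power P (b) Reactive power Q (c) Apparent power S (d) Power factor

Step 1 — Angular frequency: ω = 2π·f = 2π·3440 = 2.161e+04 rad/s.
Step 2 — Component impedances:
  R: Z = R = 4580 Ω
  C: Z = 1/(jωC) = -j/(ω·C) = 0 - j46.27 Ω
Step 3 — Series combination: Z_total = R + C = 4580 - j46.27 Ω = 4580∠-0.6° Ω.
Step 4 — Source phasor: V = 20.2∠142.3° V = -15.98 + j12.35 V.
Step 5 — Current: I = V / Z = -0.003517 + j0.002662 A = 0.00441∠142.9° A.
Step 6 — Complex power: S = V·I* = 0.08908 - j0.0008999 VA.
Step 7 — Real power: P = Re(S) = 0.08908 W.
Step 8 — Reactive power: Q = Im(S) = -0.0008999 VAR.
Step 9 — Apparent power: |S| = 0.08909 VA.
Step 10 — Power factor: PF = P/|S| = 0.9999 (leading).

(a) P = 0.08908 W  (b) Q = -0.0008999 VAR  (c) S = 0.08909 VA  (d) PF = 0.9999 (leading)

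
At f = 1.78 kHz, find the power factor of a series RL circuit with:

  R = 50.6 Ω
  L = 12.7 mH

Step 1 — Angular frequency: ω = 2π·f = 2π·1780 = 1.118e+04 rad/s.
Step 2 — Component impedances:
  R: Z = R = 50.6 Ω
  L: Z = jωL = j·1.118e+04·0.0127 = 0 + j142 Ω
Step 3 — Series combination: Z_total = R + L = 50.6 + j142 Ω = 150.8∠70.4° Ω.
Step 4 — Power factor: PF = cos(φ) = Re(Z)/|Z| = 50.6/150.78 = 0.3356.
Step 5 — Type: Im(Z) = 142 ⇒ lagging (phase φ = 70.4°).

PF = 0.3356 (lagging, φ = 70.4°)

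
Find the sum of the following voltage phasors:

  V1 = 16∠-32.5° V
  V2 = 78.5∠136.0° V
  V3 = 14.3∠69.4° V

Step 1 — Convert each phasor to rectangular form:
  V1 = 16·(cos(-32.5°) + j·sin(-32.5°)) = 13.49 - j8.597 V
  V2 = 78.5·(cos(136.0°) + j·sin(136.0°)) = -56.47 + j54.53 V
  V3 = 14.3·(cos(69.4°) + j·sin(69.4°)) = 5.031 + j13.39 V
Step 2 — Sum components: V_total = -37.94 + j59.32 V.
Step 3 — Convert to polar: |V_total| = 70.42 V, ∠V_total = 122.6°.

V_total = 70.42∠122.6° V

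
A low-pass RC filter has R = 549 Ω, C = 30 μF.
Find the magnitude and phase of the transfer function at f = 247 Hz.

Step 1 — Angular frequency: ω = 2π·247 = 1552 rad/s.
Step 2 — Transfer function: H(jω) = 1/(1 + jωRC).
Step 3 — Denominator: 1 + jωRC = 1 + j·1552·549·3e-05 = 1 + j25.56.
Step 4 — H = 0.001528 - j0.03906.
Step 5 — Magnitude: |H| = 0.03909 (-28.2 dB); phase: φ = -87.8°.

|H| = 0.03909 (-28.2 dB), φ = -87.8°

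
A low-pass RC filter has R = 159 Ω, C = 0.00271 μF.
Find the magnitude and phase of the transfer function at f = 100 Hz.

Step 1 — Angular frequency: ω = 2π·100 = 628.3 rad/s.
Step 2 — Transfer function: H(jω) = 1/(1 + jωRC).
Step 3 — Denominator: 1 + jωRC = 1 + j·628.3·159·2.71e-09 = 1 + j0.0002707.
Step 4 — H = 1 - j0.0002707.
Step 5 — Magnitude: |H| = 1 (-0.0 dB); phase: φ = -0.0°.

|H| = 1 (-0.0 dB), φ = -0.0°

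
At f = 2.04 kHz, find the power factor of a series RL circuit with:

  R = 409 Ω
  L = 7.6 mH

Step 1 — Angular frequency: ω = 2π·f = 2π·2040 = 1.282e+04 rad/s.
Step 2 — Component impedances:
  R: Z = R = 409 Ω
  L: Z = jωL = j·1.282e+04·0.0076 = 0 + j97.41 Ω
Step 3 — Series combination: Z_total = R + L = 409 + j97.41 Ω = 420.4∠13.4° Ω.
Step 4 — Power factor: PF = cos(φ) = Re(Z)/|Z| = 409/420.44 = 0.9728.
Step 5 — Type: Im(Z) = 97.41 ⇒ lagging (phase φ = 13.4°).

PF = 0.9728 (lagging, φ = 13.4°)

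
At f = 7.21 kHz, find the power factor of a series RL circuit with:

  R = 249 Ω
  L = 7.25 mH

Step 1 — Angular frequency: ω = 2π·f = 2π·7210 = 4.53e+04 rad/s.
Step 2 — Component impedances:
  R: Z = R = 249 Ω
  L: Z = jωL = j·4.53e+04·0.00725 = 0 + j328.4 Ω
Step 3 — Series combination: Z_total = R + L = 249 + j328.4 Ω = 412.2∠52.8° Ω.
Step 4 — Power factor: PF = cos(φ) = Re(Z)/|Z| = 249/412.2 = 0.6041.
Step 5 — Type: Im(Z) = 328.4 ⇒ lagging (phase φ = 52.8°).

PF = 0.6041 (lagging, φ = 52.8°)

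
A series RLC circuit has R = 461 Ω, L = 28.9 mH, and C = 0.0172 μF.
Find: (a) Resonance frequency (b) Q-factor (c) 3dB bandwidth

Step 1 — Resonance condition Im(Z)=0 gives ω₀ = 1/√(LC).
Step 2 — ω₀ = 1/√(0.0289·1.72e-08) = 4.485e+04 rad/s.
Step 3 — f₀ = ω₀/(2π) = 7139 Hz.
Step 4 — Series Q: Q = ω₀L/R = 4.485e+04·0.0289/461 = 2.812.
Step 5 — 3dB bandwidth: Δω = ω₀/Q = 1.595e+04 rad/s; BW = Δω/(2π) = 2539 Hz.

(a) f₀ = 7139 Hz  (b) Q = 2.812  (c) BW = 2539 Hz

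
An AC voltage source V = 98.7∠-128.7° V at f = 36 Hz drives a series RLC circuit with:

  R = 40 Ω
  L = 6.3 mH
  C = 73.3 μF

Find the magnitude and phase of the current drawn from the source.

Step 1 — Angular frequency: ω = 2π·f = 2π·36 = 226.2 rad/s.
Step 2 — Component impedances:
  R: Z = R = 40 Ω
  L: Z = jωL = j·226.2·0.0063 = 0 + j1.425 Ω
  C: Z = 1/(jωC) = -j/(ω·C) = 0 - j60.31 Ω
Step 3 — Series combination: Z_total = R + L + C = 40 - j58.89 Ω = 71.19∠-55.8° Ω.
Step 4 — Source phasor: V = 98.7∠-128.7° V = -61.71 - j77.03 V.
Step 5 — Ohm's law: I = V / Z_total = (-61.71 - j77.03) / (40 - j58.89) = 0.408 - j1.325 A.
Step 6 — Convert to polar: |I| = 1.386 A, ∠I = -72.9°.

I = 1.386∠-72.9° A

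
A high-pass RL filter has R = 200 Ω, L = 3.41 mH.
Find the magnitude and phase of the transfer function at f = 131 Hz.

Step 1 — Angular frequency: ω = 2π·131 = 823.1 rad/s.
Step 2 — Transfer function: H(jω) = jωL/(R + jωL).
Step 3 — Numerator jωL = j·2.807; denominator R + jωL = 200 + j2.807.
Step 4 — H = 0.0001969 + j0.01403.
Step 5 — Magnitude: |H| = 0.01403 (-37.1 dB); phase: φ = 89.2°.

|H| = 0.01403 (-37.1 dB), φ = 89.2°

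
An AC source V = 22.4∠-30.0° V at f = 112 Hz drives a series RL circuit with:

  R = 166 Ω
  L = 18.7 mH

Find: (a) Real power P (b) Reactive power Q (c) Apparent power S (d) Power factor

Step 1 — Angular frequency: ω = 2π·f = 2π·112 = 703.7 rad/s.
Step 2 — Component impedances:
  R: Z = R = 166 Ω
  L: Z = jωL = j·703.7·0.0187 = 0 + j13.16 Ω
Step 3 — Series combination: Z_total = R + L = 166 + j13.16 Ω = 166.5∠4.5° Ω.
Step 4 — Source phasor: V = 22.4∠-30.0° V = 19.4 - j11.2 V.
Step 5 — Current: I = V / Z = 0.1108 - j0.07625 A = 0.1345∠-34.5° A.
Step 6 — Complex power: S = V·I* = 3.004 + j0.2381 VA.
Step 7 — Real power: P = Re(S) = 3.004 W.
Step 8 — Reactive power: Q = Im(S) = 0.2381 VAR.
Step 9 — Apparent power: |S| = 3.013 VA.
Step 10 — Power factor: PF = P/|S| = 0.9969 (lagging).

(a) P = 3.004 W  (b) Q = 0.2381 VAR  (c) S = 3.013 VA  (d) PF = 0.9969 (lagging)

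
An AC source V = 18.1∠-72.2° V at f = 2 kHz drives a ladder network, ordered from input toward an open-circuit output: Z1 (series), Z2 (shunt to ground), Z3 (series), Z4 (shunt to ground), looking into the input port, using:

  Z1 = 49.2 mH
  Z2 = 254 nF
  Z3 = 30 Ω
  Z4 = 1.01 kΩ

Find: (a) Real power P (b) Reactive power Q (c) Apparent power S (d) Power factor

Step 1 — Angular frequency: ω = 2π·f = 2π·2000 = 1.257e+04 rad/s.
Step 2 — Component impedances:
  Z1: Z = jωL = j·1.257e+04·0.0492 = 0 + j618.3 Ω
  Z2: Z = 1/(jωC) = -j/(ω·C) = 0 - j313.3 Ω
  Z3: Z = R = 30 Ω
  Z4: Z = R = 1010 Ω
Step 3 — Ladder network (open output): work backward from the far end, alternating series and parallel combinations. Z_in = 86.53 + j331 Ω = 342.2∠75.4° Ω.
Step 4 — Source phasor: V = 18.1∠-72.2° V = 5.533 - j17.23 V.
Step 5 — Current: I = V / Z = -0.04464 - j0.02838 A = 0.0529∠-147.6° A.
Step 6 — Complex power: S = V·I* = 0.2421 + j0.9264 VA.
Step 7 — Real power: P = Re(S) = 0.2421 W.
Step 8 — Reactive power: Q = Im(S) = 0.9264 VAR.
Step 9 — Apparent power: |S| = 0.9575 VA.
Step 10 — Power factor: PF = P/|S| = 0.2529 (lagging).

(a) P = 0.2421 W  (b) Q = 0.9264 VAR  (c) S = 0.9575 VA  (d) PF = 0.2529 (lagging)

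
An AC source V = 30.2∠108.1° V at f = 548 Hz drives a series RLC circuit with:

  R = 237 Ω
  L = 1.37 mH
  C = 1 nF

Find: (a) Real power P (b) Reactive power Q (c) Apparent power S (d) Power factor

Step 1 — Angular frequency: ω = 2π·f = 2π·548 = 3443 rad/s.
Step 2 — Component impedances:
  R: Z = R = 237 Ω
  L: Z = jωL = j·3443·0.00137 = 0 + j4.717 Ω
  C: Z = 1/(jωC) = -j/(ω·C) = 0 - j2.904e+05 Ω
Step 3 — Series combination: Z_total = R + L + C = 237 - j2.904e+05 Ω = 2.904e+05∠-90.0° Ω.
Step 4 — Source phasor: V = 30.2∠108.1° V = -9.382 + j28.71 V.
Step 5 — Current: I = V / Z = -9.887e-05 - j3.223e-05 A = 0.000104∠-161.9° A.
Step 6 — Complex power: S = V·I* = 2.563e-06 - j0.00314 VA.
Step 7 — Real power: P = Re(S) = 2.563e-06 W.
Step 8 — Reactive power: Q = Im(S) = -0.00314 VAR.
Step 9 — Apparent power: |S| = 0.00314 VA.
Step 10 — Power factor: PF = P/|S| = 0.000816 (leading).

(a) P = 2.563e-06 W  (b) Q = -0.00314 VAR  (c) S = 0.00314 VA  (d) PF = 0.000816 (leading)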